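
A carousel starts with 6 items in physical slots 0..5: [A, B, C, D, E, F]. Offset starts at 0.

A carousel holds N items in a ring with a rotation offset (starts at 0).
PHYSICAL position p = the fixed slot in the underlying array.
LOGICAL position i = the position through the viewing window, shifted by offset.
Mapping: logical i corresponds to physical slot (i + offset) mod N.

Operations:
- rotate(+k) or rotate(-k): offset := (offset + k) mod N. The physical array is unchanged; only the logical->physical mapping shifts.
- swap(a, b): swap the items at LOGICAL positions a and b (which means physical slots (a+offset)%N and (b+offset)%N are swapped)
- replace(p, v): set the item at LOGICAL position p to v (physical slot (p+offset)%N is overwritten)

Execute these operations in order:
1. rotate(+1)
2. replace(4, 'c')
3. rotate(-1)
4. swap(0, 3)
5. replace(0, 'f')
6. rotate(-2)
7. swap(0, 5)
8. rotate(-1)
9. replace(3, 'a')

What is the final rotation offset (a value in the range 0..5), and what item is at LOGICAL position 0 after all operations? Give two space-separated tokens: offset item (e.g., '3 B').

Answer: 3 E

Derivation:
After op 1 (rotate(+1)): offset=1, physical=[A,B,C,D,E,F], logical=[B,C,D,E,F,A]
After op 2 (replace(4, 'c')): offset=1, physical=[A,B,C,D,E,c], logical=[B,C,D,E,c,A]
After op 3 (rotate(-1)): offset=0, physical=[A,B,C,D,E,c], logical=[A,B,C,D,E,c]
After op 4 (swap(0, 3)): offset=0, physical=[D,B,C,A,E,c], logical=[D,B,C,A,E,c]
After op 5 (replace(0, 'f')): offset=0, physical=[f,B,C,A,E,c], logical=[f,B,C,A,E,c]
After op 6 (rotate(-2)): offset=4, physical=[f,B,C,A,E,c], logical=[E,c,f,B,C,A]
After op 7 (swap(0, 5)): offset=4, physical=[f,B,C,E,A,c], logical=[A,c,f,B,C,E]
After op 8 (rotate(-1)): offset=3, physical=[f,B,C,E,A,c], logical=[E,A,c,f,B,C]
After op 9 (replace(3, 'a')): offset=3, physical=[a,B,C,E,A,c], logical=[E,A,c,a,B,C]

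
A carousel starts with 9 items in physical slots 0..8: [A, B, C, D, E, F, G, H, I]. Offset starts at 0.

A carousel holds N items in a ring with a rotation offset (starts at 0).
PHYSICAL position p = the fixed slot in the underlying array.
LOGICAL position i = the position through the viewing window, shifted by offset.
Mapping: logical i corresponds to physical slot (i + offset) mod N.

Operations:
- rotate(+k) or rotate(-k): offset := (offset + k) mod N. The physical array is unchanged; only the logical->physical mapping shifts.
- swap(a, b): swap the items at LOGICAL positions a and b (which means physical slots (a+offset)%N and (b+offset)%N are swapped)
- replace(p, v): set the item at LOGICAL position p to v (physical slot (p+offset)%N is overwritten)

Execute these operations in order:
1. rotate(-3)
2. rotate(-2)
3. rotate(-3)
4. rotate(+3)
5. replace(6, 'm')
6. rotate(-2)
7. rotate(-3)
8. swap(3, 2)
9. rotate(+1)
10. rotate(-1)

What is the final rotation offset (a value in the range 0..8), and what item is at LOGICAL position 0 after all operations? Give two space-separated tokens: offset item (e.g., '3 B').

Answer: 8 I

Derivation:
After op 1 (rotate(-3)): offset=6, physical=[A,B,C,D,E,F,G,H,I], logical=[G,H,I,A,B,C,D,E,F]
After op 2 (rotate(-2)): offset=4, physical=[A,B,C,D,E,F,G,H,I], logical=[E,F,G,H,I,A,B,C,D]
After op 3 (rotate(-3)): offset=1, physical=[A,B,C,D,E,F,G,H,I], logical=[B,C,D,E,F,G,H,I,A]
After op 4 (rotate(+3)): offset=4, physical=[A,B,C,D,E,F,G,H,I], logical=[E,F,G,H,I,A,B,C,D]
After op 5 (replace(6, 'm')): offset=4, physical=[A,m,C,D,E,F,G,H,I], logical=[E,F,G,H,I,A,m,C,D]
After op 6 (rotate(-2)): offset=2, physical=[A,m,C,D,E,F,G,H,I], logical=[C,D,E,F,G,H,I,A,m]
After op 7 (rotate(-3)): offset=8, physical=[A,m,C,D,E,F,G,H,I], logical=[I,A,m,C,D,E,F,G,H]
After op 8 (swap(3, 2)): offset=8, physical=[A,C,m,D,E,F,G,H,I], logical=[I,A,C,m,D,E,F,G,H]
After op 9 (rotate(+1)): offset=0, physical=[A,C,m,D,E,F,G,H,I], logical=[A,C,m,D,E,F,G,H,I]
After op 10 (rotate(-1)): offset=8, physical=[A,C,m,D,E,F,G,H,I], logical=[I,A,C,m,D,E,F,G,H]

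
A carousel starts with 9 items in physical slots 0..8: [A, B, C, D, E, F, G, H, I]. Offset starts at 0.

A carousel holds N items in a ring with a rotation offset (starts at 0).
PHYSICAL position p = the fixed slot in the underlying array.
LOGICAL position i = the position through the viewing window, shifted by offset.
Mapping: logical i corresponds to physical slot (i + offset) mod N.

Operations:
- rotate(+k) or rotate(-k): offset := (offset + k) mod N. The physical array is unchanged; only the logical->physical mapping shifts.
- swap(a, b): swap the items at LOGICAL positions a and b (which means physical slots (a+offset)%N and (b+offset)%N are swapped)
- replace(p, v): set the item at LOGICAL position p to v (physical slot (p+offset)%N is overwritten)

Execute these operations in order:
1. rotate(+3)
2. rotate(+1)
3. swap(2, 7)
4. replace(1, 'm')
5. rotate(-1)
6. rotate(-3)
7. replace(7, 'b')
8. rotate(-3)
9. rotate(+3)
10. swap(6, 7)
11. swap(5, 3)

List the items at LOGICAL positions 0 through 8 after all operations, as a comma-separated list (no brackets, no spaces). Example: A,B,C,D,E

After op 1 (rotate(+3)): offset=3, physical=[A,B,C,D,E,F,G,H,I], logical=[D,E,F,G,H,I,A,B,C]
After op 2 (rotate(+1)): offset=4, physical=[A,B,C,D,E,F,G,H,I], logical=[E,F,G,H,I,A,B,C,D]
After op 3 (swap(2, 7)): offset=4, physical=[A,B,G,D,E,F,C,H,I], logical=[E,F,C,H,I,A,B,G,D]
After op 4 (replace(1, 'm')): offset=4, physical=[A,B,G,D,E,m,C,H,I], logical=[E,m,C,H,I,A,B,G,D]
After op 5 (rotate(-1)): offset=3, physical=[A,B,G,D,E,m,C,H,I], logical=[D,E,m,C,H,I,A,B,G]
After op 6 (rotate(-3)): offset=0, physical=[A,B,G,D,E,m,C,H,I], logical=[A,B,G,D,E,m,C,H,I]
After op 7 (replace(7, 'b')): offset=0, physical=[A,B,G,D,E,m,C,b,I], logical=[A,B,G,D,E,m,C,b,I]
After op 8 (rotate(-3)): offset=6, physical=[A,B,G,D,E,m,C,b,I], logical=[C,b,I,A,B,G,D,E,m]
After op 9 (rotate(+3)): offset=0, physical=[A,B,G,D,E,m,C,b,I], logical=[A,B,G,D,E,m,C,b,I]
After op 10 (swap(6, 7)): offset=0, physical=[A,B,G,D,E,m,b,C,I], logical=[A,B,G,D,E,m,b,C,I]
After op 11 (swap(5, 3)): offset=0, physical=[A,B,G,m,E,D,b,C,I], logical=[A,B,G,m,E,D,b,C,I]

Answer: A,B,G,m,E,D,b,C,I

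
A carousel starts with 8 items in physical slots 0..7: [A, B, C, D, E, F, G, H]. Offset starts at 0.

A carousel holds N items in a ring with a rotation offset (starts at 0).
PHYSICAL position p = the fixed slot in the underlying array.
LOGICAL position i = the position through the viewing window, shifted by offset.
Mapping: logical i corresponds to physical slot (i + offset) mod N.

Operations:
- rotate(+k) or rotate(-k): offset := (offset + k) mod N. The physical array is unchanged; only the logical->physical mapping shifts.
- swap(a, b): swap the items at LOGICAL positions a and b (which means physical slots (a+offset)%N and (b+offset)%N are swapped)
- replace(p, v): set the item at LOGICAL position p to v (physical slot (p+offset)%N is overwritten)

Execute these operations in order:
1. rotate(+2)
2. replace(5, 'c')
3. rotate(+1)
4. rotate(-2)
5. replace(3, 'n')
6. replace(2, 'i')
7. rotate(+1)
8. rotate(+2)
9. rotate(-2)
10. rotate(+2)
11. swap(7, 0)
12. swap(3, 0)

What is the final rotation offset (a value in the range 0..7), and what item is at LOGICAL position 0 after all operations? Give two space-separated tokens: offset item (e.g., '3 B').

Answer: 4 c

Derivation:
After op 1 (rotate(+2)): offset=2, physical=[A,B,C,D,E,F,G,H], logical=[C,D,E,F,G,H,A,B]
After op 2 (replace(5, 'c')): offset=2, physical=[A,B,C,D,E,F,G,c], logical=[C,D,E,F,G,c,A,B]
After op 3 (rotate(+1)): offset=3, physical=[A,B,C,D,E,F,G,c], logical=[D,E,F,G,c,A,B,C]
After op 4 (rotate(-2)): offset=1, physical=[A,B,C,D,E,F,G,c], logical=[B,C,D,E,F,G,c,A]
After op 5 (replace(3, 'n')): offset=1, physical=[A,B,C,D,n,F,G,c], logical=[B,C,D,n,F,G,c,A]
After op 6 (replace(2, 'i')): offset=1, physical=[A,B,C,i,n,F,G,c], logical=[B,C,i,n,F,G,c,A]
After op 7 (rotate(+1)): offset=2, physical=[A,B,C,i,n,F,G,c], logical=[C,i,n,F,G,c,A,B]
After op 8 (rotate(+2)): offset=4, physical=[A,B,C,i,n,F,G,c], logical=[n,F,G,c,A,B,C,i]
After op 9 (rotate(-2)): offset=2, physical=[A,B,C,i,n,F,G,c], logical=[C,i,n,F,G,c,A,B]
After op 10 (rotate(+2)): offset=4, physical=[A,B,C,i,n,F,G,c], logical=[n,F,G,c,A,B,C,i]
After op 11 (swap(7, 0)): offset=4, physical=[A,B,C,n,i,F,G,c], logical=[i,F,G,c,A,B,C,n]
After op 12 (swap(3, 0)): offset=4, physical=[A,B,C,n,c,F,G,i], logical=[c,F,G,i,A,B,C,n]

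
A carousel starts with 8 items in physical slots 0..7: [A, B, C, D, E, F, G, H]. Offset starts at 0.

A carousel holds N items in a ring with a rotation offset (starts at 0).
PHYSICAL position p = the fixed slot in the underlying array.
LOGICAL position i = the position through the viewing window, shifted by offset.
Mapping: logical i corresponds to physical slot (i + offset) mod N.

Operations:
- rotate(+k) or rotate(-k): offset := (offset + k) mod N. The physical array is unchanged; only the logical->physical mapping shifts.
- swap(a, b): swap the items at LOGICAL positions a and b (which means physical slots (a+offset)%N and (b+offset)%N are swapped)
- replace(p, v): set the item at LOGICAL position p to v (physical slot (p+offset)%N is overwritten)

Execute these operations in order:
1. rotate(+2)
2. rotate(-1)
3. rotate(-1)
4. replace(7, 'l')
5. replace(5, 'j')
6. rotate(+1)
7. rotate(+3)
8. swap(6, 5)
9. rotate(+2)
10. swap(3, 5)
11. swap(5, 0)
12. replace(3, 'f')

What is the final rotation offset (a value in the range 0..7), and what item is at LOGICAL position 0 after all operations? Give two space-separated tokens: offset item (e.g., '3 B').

After op 1 (rotate(+2)): offset=2, physical=[A,B,C,D,E,F,G,H], logical=[C,D,E,F,G,H,A,B]
After op 2 (rotate(-1)): offset=1, physical=[A,B,C,D,E,F,G,H], logical=[B,C,D,E,F,G,H,A]
After op 3 (rotate(-1)): offset=0, physical=[A,B,C,D,E,F,G,H], logical=[A,B,C,D,E,F,G,H]
After op 4 (replace(7, 'l')): offset=0, physical=[A,B,C,D,E,F,G,l], logical=[A,B,C,D,E,F,G,l]
After op 5 (replace(5, 'j')): offset=0, physical=[A,B,C,D,E,j,G,l], logical=[A,B,C,D,E,j,G,l]
After op 6 (rotate(+1)): offset=1, physical=[A,B,C,D,E,j,G,l], logical=[B,C,D,E,j,G,l,A]
After op 7 (rotate(+3)): offset=4, physical=[A,B,C,D,E,j,G,l], logical=[E,j,G,l,A,B,C,D]
After op 8 (swap(6, 5)): offset=4, physical=[A,C,B,D,E,j,G,l], logical=[E,j,G,l,A,C,B,D]
After op 9 (rotate(+2)): offset=6, physical=[A,C,B,D,E,j,G,l], logical=[G,l,A,C,B,D,E,j]
After op 10 (swap(3, 5)): offset=6, physical=[A,D,B,C,E,j,G,l], logical=[G,l,A,D,B,C,E,j]
After op 11 (swap(5, 0)): offset=6, physical=[A,D,B,G,E,j,C,l], logical=[C,l,A,D,B,G,E,j]
After op 12 (replace(3, 'f')): offset=6, physical=[A,f,B,G,E,j,C,l], logical=[C,l,A,f,B,G,E,j]

Answer: 6 C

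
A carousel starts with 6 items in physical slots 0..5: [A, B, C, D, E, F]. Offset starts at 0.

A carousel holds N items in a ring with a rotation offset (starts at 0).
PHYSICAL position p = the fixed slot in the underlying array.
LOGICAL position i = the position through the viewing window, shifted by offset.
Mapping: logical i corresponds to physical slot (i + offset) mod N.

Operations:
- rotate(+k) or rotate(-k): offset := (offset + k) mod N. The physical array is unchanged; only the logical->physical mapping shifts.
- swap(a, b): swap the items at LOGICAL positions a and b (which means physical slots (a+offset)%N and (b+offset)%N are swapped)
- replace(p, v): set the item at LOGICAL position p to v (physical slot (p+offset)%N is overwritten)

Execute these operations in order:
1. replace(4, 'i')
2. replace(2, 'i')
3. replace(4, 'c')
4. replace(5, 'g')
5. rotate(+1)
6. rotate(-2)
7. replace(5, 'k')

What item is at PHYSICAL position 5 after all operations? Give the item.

Answer: g

Derivation:
After op 1 (replace(4, 'i')): offset=0, physical=[A,B,C,D,i,F], logical=[A,B,C,D,i,F]
After op 2 (replace(2, 'i')): offset=0, physical=[A,B,i,D,i,F], logical=[A,B,i,D,i,F]
After op 3 (replace(4, 'c')): offset=0, physical=[A,B,i,D,c,F], logical=[A,B,i,D,c,F]
After op 4 (replace(5, 'g')): offset=0, physical=[A,B,i,D,c,g], logical=[A,B,i,D,c,g]
After op 5 (rotate(+1)): offset=1, physical=[A,B,i,D,c,g], logical=[B,i,D,c,g,A]
After op 6 (rotate(-2)): offset=5, physical=[A,B,i,D,c,g], logical=[g,A,B,i,D,c]
After op 7 (replace(5, 'k')): offset=5, physical=[A,B,i,D,k,g], logical=[g,A,B,i,D,k]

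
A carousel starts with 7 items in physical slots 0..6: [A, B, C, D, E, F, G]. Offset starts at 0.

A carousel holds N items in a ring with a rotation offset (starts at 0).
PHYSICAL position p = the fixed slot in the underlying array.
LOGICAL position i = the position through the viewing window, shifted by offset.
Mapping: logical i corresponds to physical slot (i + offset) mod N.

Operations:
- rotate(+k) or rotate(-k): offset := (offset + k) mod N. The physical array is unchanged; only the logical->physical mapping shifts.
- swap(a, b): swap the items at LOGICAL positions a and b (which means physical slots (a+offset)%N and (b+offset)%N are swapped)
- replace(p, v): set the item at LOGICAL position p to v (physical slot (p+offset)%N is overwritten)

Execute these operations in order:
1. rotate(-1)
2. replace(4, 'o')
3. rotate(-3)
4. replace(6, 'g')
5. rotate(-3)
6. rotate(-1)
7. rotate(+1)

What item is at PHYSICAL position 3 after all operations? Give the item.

Answer: o

Derivation:
After op 1 (rotate(-1)): offset=6, physical=[A,B,C,D,E,F,G], logical=[G,A,B,C,D,E,F]
After op 2 (replace(4, 'o')): offset=6, physical=[A,B,C,o,E,F,G], logical=[G,A,B,C,o,E,F]
After op 3 (rotate(-3)): offset=3, physical=[A,B,C,o,E,F,G], logical=[o,E,F,G,A,B,C]
After op 4 (replace(6, 'g')): offset=3, physical=[A,B,g,o,E,F,G], logical=[o,E,F,G,A,B,g]
After op 5 (rotate(-3)): offset=0, physical=[A,B,g,o,E,F,G], logical=[A,B,g,o,E,F,G]
After op 6 (rotate(-1)): offset=6, physical=[A,B,g,o,E,F,G], logical=[G,A,B,g,o,E,F]
After op 7 (rotate(+1)): offset=0, physical=[A,B,g,o,E,F,G], logical=[A,B,g,o,E,F,G]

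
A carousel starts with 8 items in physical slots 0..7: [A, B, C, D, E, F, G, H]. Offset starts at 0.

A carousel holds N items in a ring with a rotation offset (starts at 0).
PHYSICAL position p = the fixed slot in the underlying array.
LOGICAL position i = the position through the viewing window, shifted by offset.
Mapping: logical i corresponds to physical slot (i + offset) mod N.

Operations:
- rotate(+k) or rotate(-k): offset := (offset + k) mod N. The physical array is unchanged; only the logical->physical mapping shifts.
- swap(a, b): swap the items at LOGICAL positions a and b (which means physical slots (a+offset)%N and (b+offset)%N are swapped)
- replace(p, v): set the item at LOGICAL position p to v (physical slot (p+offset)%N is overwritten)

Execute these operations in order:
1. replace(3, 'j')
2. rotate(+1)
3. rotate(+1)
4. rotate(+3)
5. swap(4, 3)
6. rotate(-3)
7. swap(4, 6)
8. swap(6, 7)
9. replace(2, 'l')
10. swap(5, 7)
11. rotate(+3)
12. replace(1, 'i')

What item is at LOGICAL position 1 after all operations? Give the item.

Answer: i

Derivation:
After op 1 (replace(3, 'j')): offset=0, physical=[A,B,C,j,E,F,G,H], logical=[A,B,C,j,E,F,G,H]
After op 2 (rotate(+1)): offset=1, physical=[A,B,C,j,E,F,G,H], logical=[B,C,j,E,F,G,H,A]
After op 3 (rotate(+1)): offset=2, physical=[A,B,C,j,E,F,G,H], logical=[C,j,E,F,G,H,A,B]
After op 4 (rotate(+3)): offset=5, physical=[A,B,C,j,E,F,G,H], logical=[F,G,H,A,B,C,j,E]
After op 5 (swap(4, 3)): offset=5, physical=[B,A,C,j,E,F,G,H], logical=[F,G,H,B,A,C,j,E]
After op 6 (rotate(-3)): offset=2, physical=[B,A,C,j,E,F,G,H], logical=[C,j,E,F,G,H,B,A]
After op 7 (swap(4, 6)): offset=2, physical=[G,A,C,j,E,F,B,H], logical=[C,j,E,F,B,H,G,A]
After op 8 (swap(6, 7)): offset=2, physical=[A,G,C,j,E,F,B,H], logical=[C,j,E,F,B,H,A,G]
After op 9 (replace(2, 'l')): offset=2, physical=[A,G,C,j,l,F,B,H], logical=[C,j,l,F,B,H,A,G]
After op 10 (swap(5, 7)): offset=2, physical=[A,H,C,j,l,F,B,G], logical=[C,j,l,F,B,G,A,H]
After op 11 (rotate(+3)): offset=5, physical=[A,H,C,j,l,F,B,G], logical=[F,B,G,A,H,C,j,l]
After op 12 (replace(1, 'i')): offset=5, physical=[A,H,C,j,l,F,i,G], logical=[F,i,G,A,H,C,j,l]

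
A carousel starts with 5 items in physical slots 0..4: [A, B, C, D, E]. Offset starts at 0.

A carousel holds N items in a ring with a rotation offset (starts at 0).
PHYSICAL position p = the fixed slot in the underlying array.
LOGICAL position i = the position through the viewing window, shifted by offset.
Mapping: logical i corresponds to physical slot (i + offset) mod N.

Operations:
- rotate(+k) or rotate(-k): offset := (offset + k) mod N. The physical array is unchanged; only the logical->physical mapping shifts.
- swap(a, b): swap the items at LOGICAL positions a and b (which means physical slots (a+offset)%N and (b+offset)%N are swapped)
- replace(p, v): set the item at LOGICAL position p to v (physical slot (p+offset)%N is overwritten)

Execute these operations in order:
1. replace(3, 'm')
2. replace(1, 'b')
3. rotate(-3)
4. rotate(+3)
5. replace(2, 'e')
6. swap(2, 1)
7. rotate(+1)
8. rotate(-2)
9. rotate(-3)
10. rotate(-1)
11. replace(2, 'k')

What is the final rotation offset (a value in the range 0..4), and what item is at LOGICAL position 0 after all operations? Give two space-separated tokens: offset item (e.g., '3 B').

After op 1 (replace(3, 'm')): offset=0, physical=[A,B,C,m,E], logical=[A,B,C,m,E]
After op 2 (replace(1, 'b')): offset=0, physical=[A,b,C,m,E], logical=[A,b,C,m,E]
After op 3 (rotate(-3)): offset=2, physical=[A,b,C,m,E], logical=[C,m,E,A,b]
After op 4 (rotate(+3)): offset=0, physical=[A,b,C,m,E], logical=[A,b,C,m,E]
After op 5 (replace(2, 'e')): offset=0, physical=[A,b,e,m,E], logical=[A,b,e,m,E]
After op 6 (swap(2, 1)): offset=0, physical=[A,e,b,m,E], logical=[A,e,b,m,E]
After op 7 (rotate(+1)): offset=1, physical=[A,e,b,m,E], logical=[e,b,m,E,A]
After op 8 (rotate(-2)): offset=4, physical=[A,e,b,m,E], logical=[E,A,e,b,m]
After op 9 (rotate(-3)): offset=1, physical=[A,e,b,m,E], logical=[e,b,m,E,A]
After op 10 (rotate(-1)): offset=0, physical=[A,e,b,m,E], logical=[A,e,b,m,E]
After op 11 (replace(2, 'k')): offset=0, physical=[A,e,k,m,E], logical=[A,e,k,m,E]

Answer: 0 A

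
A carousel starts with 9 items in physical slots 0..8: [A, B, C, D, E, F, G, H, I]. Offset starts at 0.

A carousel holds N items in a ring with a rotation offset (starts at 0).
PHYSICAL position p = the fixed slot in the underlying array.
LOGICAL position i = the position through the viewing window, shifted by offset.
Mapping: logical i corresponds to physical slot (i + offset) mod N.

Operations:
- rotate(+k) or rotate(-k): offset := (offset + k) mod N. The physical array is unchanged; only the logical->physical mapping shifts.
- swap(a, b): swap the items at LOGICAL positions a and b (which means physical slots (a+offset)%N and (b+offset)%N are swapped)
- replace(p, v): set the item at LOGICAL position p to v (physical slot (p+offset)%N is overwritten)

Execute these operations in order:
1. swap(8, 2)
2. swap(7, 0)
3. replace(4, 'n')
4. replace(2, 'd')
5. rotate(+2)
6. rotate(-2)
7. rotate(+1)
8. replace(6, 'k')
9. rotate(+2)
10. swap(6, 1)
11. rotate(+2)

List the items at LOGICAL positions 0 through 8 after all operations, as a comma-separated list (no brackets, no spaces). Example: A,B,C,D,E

After op 1 (swap(8, 2)): offset=0, physical=[A,B,I,D,E,F,G,H,C], logical=[A,B,I,D,E,F,G,H,C]
After op 2 (swap(7, 0)): offset=0, physical=[H,B,I,D,E,F,G,A,C], logical=[H,B,I,D,E,F,G,A,C]
After op 3 (replace(4, 'n')): offset=0, physical=[H,B,I,D,n,F,G,A,C], logical=[H,B,I,D,n,F,G,A,C]
After op 4 (replace(2, 'd')): offset=0, physical=[H,B,d,D,n,F,G,A,C], logical=[H,B,d,D,n,F,G,A,C]
After op 5 (rotate(+2)): offset=2, physical=[H,B,d,D,n,F,G,A,C], logical=[d,D,n,F,G,A,C,H,B]
After op 6 (rotate(-2)): offset=0, physical=[H,B,d,D,n,F,G,A,C], logical=[H,B,d,D,n,F,G,A,C]
After op 7 (rotate(+1)): offset=1, physical=[H,B,d,D,n,F,G,A,C], logical=[B,d,D,n,F,G,A,C,H]
After op 8 (replace(6, 'k')): offset=1, physical=[H,B,d,D,n,F,G,k,C], logical=[B,d,D,n,F,G,k,C,H]
After op 9 (rotate(+2)): offset=3, physical=[H,B,d,D,n,F,G,k,C], logical=[D,n,F,G,k,C,H,B,d]
After op 10 (swap(6, 1)): offset=3, physical=[n,B,d,D,H,F,G,k,C], logical=[D,H,F,G,k,C,n,B,d]
After op 11 (rotate(+2)): offset=5, physical=[n,B,d,D,H,F,G,k,C], logical=[F,G,k,C,n,B,d,D,H]

Answer: F,G,k,C,n,B,d,D,H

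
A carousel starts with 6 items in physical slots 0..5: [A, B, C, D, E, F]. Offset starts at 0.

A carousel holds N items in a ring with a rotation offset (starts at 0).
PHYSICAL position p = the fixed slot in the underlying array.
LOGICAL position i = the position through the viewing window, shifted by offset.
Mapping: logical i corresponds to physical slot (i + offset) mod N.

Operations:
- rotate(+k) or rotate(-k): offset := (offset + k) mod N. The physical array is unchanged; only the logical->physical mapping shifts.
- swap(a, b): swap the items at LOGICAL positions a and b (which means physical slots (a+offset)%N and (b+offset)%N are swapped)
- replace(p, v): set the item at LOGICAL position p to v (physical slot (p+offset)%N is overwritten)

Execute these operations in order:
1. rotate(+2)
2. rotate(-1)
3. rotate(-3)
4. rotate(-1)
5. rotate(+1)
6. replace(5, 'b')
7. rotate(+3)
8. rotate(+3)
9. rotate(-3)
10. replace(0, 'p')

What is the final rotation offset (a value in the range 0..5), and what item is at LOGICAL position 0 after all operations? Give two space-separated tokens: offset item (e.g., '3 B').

After op 1 (rotate(+2)): offset=2, physical=[A,B,C,D,E,F], logical=[C,D,E,F,A,B]
After op 2 (rotate(-1)): offset=1, physical=[A,B,C,D,E,F], logical=[B,C,D,E,F,A]
After op 3 (rotate(-3)): offset=4, physical=[A,B,C,D,E,F], logical=[E,F,A,B,C,D]
After op 4 (rotate(-1)): offset=3, physical=[A,B,C,D,E,F], logical=[D,E,F,A,B,C]
After op 5 (rotate(+1)): offset=4, physical=[A,B,C,D,E,F], logical=[E,F,A,B,C,D]
After op 6 (replace(5, 'b')): offset=4, physical=[A,B,C,b,E,F], logical=[E,F,A,B,C,b]
After op 7 (rotate(+3)): offset=1, physical=[A,B,C,b,E,F], logical=[B,C,b,E,F,A]
After op 8 (rotate(+3)): offset=4, physical=[A,B,C,b,E,F], logical=[E,F,A,B,C,b]
After op 9 (rotate(-3)): offset=1, physical=[A,B,C,b,E,F], logical=[B,C,b,E,F,A]
After op 10 (replace(0, 'p')): offset=1, physical=[A,p,C,b,E,F], logical=[p,C,b,E,F,A]

Answer: 1 p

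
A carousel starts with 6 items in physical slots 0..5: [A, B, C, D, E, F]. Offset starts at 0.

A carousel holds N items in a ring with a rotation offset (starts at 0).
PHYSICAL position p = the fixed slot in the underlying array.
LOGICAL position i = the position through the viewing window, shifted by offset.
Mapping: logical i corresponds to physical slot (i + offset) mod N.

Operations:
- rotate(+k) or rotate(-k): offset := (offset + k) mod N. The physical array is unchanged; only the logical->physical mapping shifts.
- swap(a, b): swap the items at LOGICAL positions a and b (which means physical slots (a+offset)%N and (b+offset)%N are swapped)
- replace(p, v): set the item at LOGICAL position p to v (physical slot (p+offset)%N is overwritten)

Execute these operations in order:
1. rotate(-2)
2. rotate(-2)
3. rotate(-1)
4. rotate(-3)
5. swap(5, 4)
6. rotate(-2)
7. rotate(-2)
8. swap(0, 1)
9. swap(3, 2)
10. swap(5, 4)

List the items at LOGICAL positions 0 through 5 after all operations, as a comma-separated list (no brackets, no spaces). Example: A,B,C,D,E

Answer: B,A,C,D,F,E

Derivation:
After op 1 (rotate(-2)): offset=4, physical=[A,B,C,D,E,F], logical=[E,F,A,B,C,D]
After op 2 (rotate(-2)): offset=2, physical=[A,B,C,D,E,F], logical=[C,D,E,F,A,B]
After op 3 (rotate(-1)): offset=1, physical=[A,B,C,D,E,F], logical=[B,C,D,E,F,A]
After op 4 (rotate(-3)): offset=4, physical=[A,B,C,D,E,F], logical=[E,F,A,B,C,D]
After op 5 (swap(5, 4)): offset=4, physical=[A,B,D,C,E,F], logical=[E,F,A,B,D,C]
After op 6 (rotate(-2)): offset=2, physical=[A,B,D,C,E,F], logical=[D,C,E,F,A,B]
After op 7 (rotate(-2)): offset=0, physical=[A,B,D,C,E,F], logical=[A,B,D,C,E,F]
After op 8 (swap(0, 1)): offset=0, physical=[B,A,D,C,E,F], logical=[B,A,D,C,E,F]
After op 9 (swap(3, 2)): offset=0, physical=[B,A,C,D,E,F], logical=[B,A,C,D,E,F]
After op 10 (swap(5, 4)): offset=0, physical=[B,A,C,D,F,E], logical=[B,A,C,D,F,E]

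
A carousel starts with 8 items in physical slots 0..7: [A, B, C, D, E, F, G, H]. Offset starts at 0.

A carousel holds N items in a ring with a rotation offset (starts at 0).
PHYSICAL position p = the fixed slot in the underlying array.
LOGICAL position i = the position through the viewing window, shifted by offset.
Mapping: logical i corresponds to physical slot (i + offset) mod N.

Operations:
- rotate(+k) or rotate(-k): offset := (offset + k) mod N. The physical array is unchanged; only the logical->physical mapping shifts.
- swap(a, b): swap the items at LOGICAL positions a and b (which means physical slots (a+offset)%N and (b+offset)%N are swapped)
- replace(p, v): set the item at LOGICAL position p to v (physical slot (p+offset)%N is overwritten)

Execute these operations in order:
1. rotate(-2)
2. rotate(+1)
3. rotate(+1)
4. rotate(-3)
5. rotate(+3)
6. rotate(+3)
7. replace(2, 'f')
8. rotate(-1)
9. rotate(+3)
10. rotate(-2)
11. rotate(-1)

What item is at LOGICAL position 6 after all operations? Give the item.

After op 1 (rotate(-2)): offset=6, physical=[A,B,C,D,E,F,G,H], logical=[G,H,A,B,C,D,E,F]
After op 2 (rotate(+1)): offset=7, physical=[A,B,C,D,E,F,G,H], logical=[H,A,B,C,D,E,F,G]
After op 3 (rotate(+1)): offset=0, physical=[A,B,C,D,E,F,G,H], logical=[A,B,C,D,E,F,G,H]
After op 4 (rotate(-3)): offset=5, physical=[A,B,C,D,E,F,G,H], logical=[F,G,H,A,B,C,D,E]
After op 5 (rotate(+3)): offset=0, physical=[A,B,C,D,E,F,G,H], logical=[A,B,C,D,E,F,G,H]
After op 6 (rotate(+3)): offset=3, physical=[A,B,C,D,E,F,G,H], logical=[D,E,F,G,H,A,B,C]
After op 7 (replace(2, 'f')): offset=3, physical=[A,B,C,D,E,f,G,H], logical=[D,E,f,G,H,A,B,C]
After op 8 (rotate(-1)): offset=2, physical=[A,B,C,D,E,f,G,H], logical=[C,D,E,f,G,H,A,B]
After op 9 (rotate(+3)): offset=5, physical=[A,B,C,D,E,f,G,H], logical=[f,G,H,A,B,C,D,E]
After op 10 (rotate(-2)): offset=3, physical=[A,B,C,D,E,f,G,H], logical=[D,E,f,G,H,A,B,C]
After op 11 (rotate(-1)): offset=2, physical=[A,B,C,D,E,f,G,H], logical=[C,D,E,f,G,H,A,B]

Answer: A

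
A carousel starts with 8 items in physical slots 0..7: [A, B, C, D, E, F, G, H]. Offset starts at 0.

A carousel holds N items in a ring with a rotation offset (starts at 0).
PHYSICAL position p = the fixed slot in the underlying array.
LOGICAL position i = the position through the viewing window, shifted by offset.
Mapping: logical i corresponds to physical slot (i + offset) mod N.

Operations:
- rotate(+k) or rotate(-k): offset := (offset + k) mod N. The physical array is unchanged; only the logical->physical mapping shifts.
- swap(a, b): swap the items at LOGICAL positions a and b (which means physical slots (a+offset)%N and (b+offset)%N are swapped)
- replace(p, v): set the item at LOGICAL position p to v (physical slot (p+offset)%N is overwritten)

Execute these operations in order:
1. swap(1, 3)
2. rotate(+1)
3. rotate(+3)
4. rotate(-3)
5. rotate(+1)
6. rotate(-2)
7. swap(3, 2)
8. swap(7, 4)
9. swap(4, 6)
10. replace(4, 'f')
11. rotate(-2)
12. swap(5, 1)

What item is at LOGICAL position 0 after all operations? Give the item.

After op 1 (swap(1, 3)): offset=0, physical=[A,D,C,B,E,F,G,H], logical=[A,D,C,B,E,F,G,H]
After op 2 (rotate(+1)): offset=1, physical=[A,D,C,B,E,F,G,H], logical=[D,C,B,E,F,G,H,A]
After op 3 (rotate(+3)): offset=4, physical=[A,D,C,B,E,F,G,H], logical=[E,F,G,H,A,D,C,B]
After op 4 (rotate(-3)): offset=1, physical=[A,D,C,B,E,F,G,H], logical=[D,C,B,E,F,G,H,A]
After op 5 (rotate(+1)): offset=2, physical=[A,D,C,B,E,F,G,H], logical=[C,B,E,F,G,H,A,D]
After op 6 (rotate(-2)): offset=0, physical=[A,D,C,B,E,F,G,H], logical=[A,D,C,B,E,F,G,H]
After op 7 (swap(3, 2)): offset=0, physical=[A,D,B,C,E,F,G,H], logical=[A,D,B,C,E,F,G,H]
After op 8 (swap(7, 4)): offset=0, physical=[A,D,B,C,H,F,G,E], logical=[A,D,B,C,H,F,G,E]
After op 9 (swap(4, 6)): offset=0, physical=[A,D,B,C,G,F,H,E], logical=[A,D,B,C,G,F,H,E]
After op 10 (replace(4, 'f')): offset=0, physical=[A,D,B,C,f,F,H,E], logical=[A,D,B,C,f,F,H,E]
After op 11 (rotate(-2)): offset=6, physical=[A,D,B,C,f,F,H,E], logical=[H,E,A,D,B,C,f,F]
After op 12 (swap(5, 1)): offset=6, physical=[A,D,B,E,f,F,H,C], logical=[H,C,A,D,B,E,f,F]

Answer: H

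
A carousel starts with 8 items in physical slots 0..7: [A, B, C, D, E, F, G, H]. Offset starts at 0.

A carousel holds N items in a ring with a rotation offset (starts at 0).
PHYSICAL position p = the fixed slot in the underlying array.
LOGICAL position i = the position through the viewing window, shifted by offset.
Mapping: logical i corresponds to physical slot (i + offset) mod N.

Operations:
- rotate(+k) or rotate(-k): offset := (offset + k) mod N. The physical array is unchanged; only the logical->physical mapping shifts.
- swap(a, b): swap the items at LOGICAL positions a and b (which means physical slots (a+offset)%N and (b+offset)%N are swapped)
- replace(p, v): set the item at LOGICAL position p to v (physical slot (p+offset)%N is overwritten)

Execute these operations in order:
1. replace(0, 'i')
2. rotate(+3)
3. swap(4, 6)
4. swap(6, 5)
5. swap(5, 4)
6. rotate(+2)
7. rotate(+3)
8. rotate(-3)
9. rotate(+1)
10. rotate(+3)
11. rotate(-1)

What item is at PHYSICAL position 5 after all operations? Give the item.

After op 1 (replace(0, 'i')): offset=0, physical=[i,B,C,D,E,F,G,H], logical=[i,B,C,D,E,F,G,H]
After op 2 (rotate(+3)): offset=3, physical=[i,B,C,D,E,F,G,H], logical=[D,E,F,G,H,i,B,C]
After op 3 (swap(4, 6)): offset=3, physical=[i,H,C,D,E,F,G,B], logical=[D,E,F,G,B,i,H,C]
After op 4 (swap(6, 5)): offset=3, physical=[H,i,C,D,E,F,G,B], logical=[D,E,F,G,B,H,i,C]
After op 5 (swap(5, 4)): offset=3, physical=[B,i,C,D,E,F,G,H], logical=[D,E,F,G,H,B,i,C]
After op 6 (rotate(+2)): offset=5, physical=[B,i,C,D,E,F,G,H], logical=[F,G,H,B,i,C,D,E]
After op 7 (rotate(+3)): offset=0, physical=[B,i,C,D,E,F,G,H], logical=[B,i,C,D,E,F,G,H]
After op 8 (rotate(-3)): offset=5, physical=[B,i,C,D,E,F,G,H], logical=[F,G,H,B,i,C,D,E]
After op 9 (rotate(+1)): offset=6, physical=[B,i,C,D,E,F,G,H], logical=[G,H,B,i,C,D,E,F]
After op 10 (rotate(+3)): offset=1, physical=[B,i,C,D,E,F,G,H], logical=[i,C,D,E,F,G,H,B]
After op 11 (rotate(-1)): offset=0, physical=[B,i,C,D,E,F,G,H], logical=[B,i,C,D,E,F,G,H]

Answer: F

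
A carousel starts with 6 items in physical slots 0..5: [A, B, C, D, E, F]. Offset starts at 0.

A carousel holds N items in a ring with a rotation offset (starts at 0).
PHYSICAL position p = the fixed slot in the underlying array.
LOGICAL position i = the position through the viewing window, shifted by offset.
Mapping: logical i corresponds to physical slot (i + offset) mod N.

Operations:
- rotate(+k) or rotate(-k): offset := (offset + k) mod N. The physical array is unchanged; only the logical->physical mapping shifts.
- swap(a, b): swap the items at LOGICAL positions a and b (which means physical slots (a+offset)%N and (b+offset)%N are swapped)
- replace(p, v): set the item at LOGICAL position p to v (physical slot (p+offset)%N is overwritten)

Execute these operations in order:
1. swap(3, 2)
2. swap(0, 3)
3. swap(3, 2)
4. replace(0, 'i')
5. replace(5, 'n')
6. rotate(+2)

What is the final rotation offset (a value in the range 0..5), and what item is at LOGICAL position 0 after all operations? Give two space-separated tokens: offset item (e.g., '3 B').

After op 1 (swap(3, 2)): offset=0, physical=[A,B,D,C,E,F], logical=[A,B,D,C,E,F]
After op 2 (swap(0, 3)): offset=0, physical=[C,B,D,A,E,F], logical=[C,B,D,A,E,F]
After op 3 (swap(3, 2)): offset=0, physical=[C,B,A,D,E,F], logical=[C,B,A,D,E,F]
After op 4 (replace(0, 'i')): offset=0, physical=[i,B,A,D,E,F], logical=[i,B,A,D,E,F]
After op 5 (replace(5, 'n')): offset=0, physical=[i,B,A,D,E,n], logical=[i,B,A,D,E,n]
After op 6 (rotate(+2)): offset=2, physical=[i,B,A,D,E,n], logical=[A,D,E,n,i,B]

Answer: 2 A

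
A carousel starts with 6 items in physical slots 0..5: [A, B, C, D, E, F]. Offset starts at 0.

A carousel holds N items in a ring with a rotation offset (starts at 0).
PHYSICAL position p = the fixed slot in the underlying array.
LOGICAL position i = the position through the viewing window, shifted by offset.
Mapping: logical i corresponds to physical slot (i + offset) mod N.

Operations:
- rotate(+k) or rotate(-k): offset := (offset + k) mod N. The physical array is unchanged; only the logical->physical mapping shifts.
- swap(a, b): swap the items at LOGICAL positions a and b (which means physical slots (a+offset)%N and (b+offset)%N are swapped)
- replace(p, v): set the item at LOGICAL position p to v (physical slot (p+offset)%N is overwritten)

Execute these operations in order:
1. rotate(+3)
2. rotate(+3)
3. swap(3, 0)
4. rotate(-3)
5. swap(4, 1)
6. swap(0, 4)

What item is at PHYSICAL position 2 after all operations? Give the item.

After op 1 (rotate(+3)): offset=3, physical=[A,B,C,D,E,F], logical=[D,E,F,A,B,C]
After op 2 (rotate(+3)): offset=0, physical=[A,B,C,D,E,F], logical=[A,B,C,D,E,F]
After op 3 (swap(3, 0)): offset=0, physical=[D,B,C,A,E,F], logical=[D,B,C,A,E,F]
After op 4 (rotate(-3)): offset=3, physical=[D,B,C,A,E,F], logical=[A,E,F,D,B,C]
After op 5 (swap(4, 1)): offset=3, physical=[D,E,C,A,B,F], logical=[A,B,F,D,E,C]
After op 6 (swap(0, 4)): offset=3, physical=[D,A,C,E,B,F], logical=[E,B,F,D,A,C]

Answer: C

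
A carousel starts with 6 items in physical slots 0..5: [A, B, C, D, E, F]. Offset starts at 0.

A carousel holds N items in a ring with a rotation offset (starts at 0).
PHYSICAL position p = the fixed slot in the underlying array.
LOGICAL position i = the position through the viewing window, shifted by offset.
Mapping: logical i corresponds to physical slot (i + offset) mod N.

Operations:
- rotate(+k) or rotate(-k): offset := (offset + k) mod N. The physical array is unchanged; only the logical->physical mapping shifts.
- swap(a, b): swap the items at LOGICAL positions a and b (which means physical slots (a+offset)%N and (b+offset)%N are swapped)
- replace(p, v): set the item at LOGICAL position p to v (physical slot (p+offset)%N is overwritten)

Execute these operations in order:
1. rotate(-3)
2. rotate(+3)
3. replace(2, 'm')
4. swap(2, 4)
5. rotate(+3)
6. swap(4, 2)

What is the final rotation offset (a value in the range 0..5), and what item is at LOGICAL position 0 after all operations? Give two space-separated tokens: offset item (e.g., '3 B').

After op 1 (rotate(-3)): offset=3, physical=[A,B,C,D,E,F], logical=[D,E,F,A,B,C]
After op 2 (rotate(+3)): offset=0, physical=[A,B,C,D,E,F], logical=[A,B,C,D,E,F]
After op 3 (replace(2, 'm')): offset=0, physical=[A,B,m,D,E,F], logical=[A,B,m,D,E,F]
After op 4 (swap(2, 4)): offset=0, physical=[A,B,E,D,m,F], logical=[A,B,E,D,m,F]
After op 5 (rotate(+3)): offset=3, physical=[A,B,E,D,m,F], logical=[D,m,F,A,B,E]
After op 6 (swap(4, 2)): offset=3, physical=[A,F,E,D,m,B], logical=[D,m,B,A,F,E]

Answer: 3 D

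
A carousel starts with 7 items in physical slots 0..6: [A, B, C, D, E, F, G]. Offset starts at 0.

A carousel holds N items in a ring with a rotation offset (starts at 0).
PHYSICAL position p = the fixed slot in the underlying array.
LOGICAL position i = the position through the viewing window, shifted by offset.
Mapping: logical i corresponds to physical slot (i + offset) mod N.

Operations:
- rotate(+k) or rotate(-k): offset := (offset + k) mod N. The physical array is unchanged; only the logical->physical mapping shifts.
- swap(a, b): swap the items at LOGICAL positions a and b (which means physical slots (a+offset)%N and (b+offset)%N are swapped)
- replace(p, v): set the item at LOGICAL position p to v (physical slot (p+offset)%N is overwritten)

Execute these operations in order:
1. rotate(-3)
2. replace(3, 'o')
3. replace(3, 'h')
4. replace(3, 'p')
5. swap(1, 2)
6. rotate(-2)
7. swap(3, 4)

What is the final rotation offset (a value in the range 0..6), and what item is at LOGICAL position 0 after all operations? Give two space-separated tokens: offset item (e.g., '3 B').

After op 1 (rotate(-3)): offset=4, physical=[A,B,C,D,E,F,G], logical=[E,F,G,A,B,C,D]
After op 2 (replace(3, 'o')): offset=4, physical=[o,B,C,D,E,F,G], logical=[E,F,G,o,B,C,D]
After op 3 (replace(3, 'h')): offset=4, physical=[h,B,C,D,E,F,G], logical=[E,F,G,h,B,C,D]
After op 4 (replace(3, 'p')): offset=4, physical=[p,B,C,D,E,F,G], logical=[E,F,G,p,B,C,D]
After op 5 (swap(1, 2)): offset=4, physical=[p,B,C,D,E,G,F], logical=[E,G,F,p,B,C,D]
After op 6 (rotate(-2)): offset=2, physical=[p,B,C,D,E,G,F], logical=[C,D,E,G,F,p,B]
After op 7 (swap(3, 4)): offset=2, physical=[p,B,C,D,E,F,G], logical=[C,D,E,F,G,p,B]

Answer: 2 C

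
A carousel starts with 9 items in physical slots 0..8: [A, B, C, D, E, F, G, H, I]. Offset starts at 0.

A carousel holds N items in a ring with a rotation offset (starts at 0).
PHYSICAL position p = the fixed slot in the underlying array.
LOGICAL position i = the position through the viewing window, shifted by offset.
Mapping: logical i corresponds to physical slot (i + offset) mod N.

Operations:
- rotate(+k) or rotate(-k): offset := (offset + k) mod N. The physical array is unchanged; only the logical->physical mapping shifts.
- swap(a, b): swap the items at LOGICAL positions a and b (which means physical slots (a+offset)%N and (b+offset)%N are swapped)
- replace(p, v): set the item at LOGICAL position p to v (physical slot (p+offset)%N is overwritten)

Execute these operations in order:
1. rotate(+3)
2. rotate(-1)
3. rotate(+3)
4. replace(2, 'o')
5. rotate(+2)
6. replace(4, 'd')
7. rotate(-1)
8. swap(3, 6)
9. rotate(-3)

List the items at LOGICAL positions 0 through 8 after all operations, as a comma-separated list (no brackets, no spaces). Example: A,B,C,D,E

After op 1 (rotate(+3)): offset=3, physical=[A,B,C,D,E,F,G,H,I], logical=[D,E,F,G,H,I,A,B,C]
After op 2 (rotate(-1)): offset=2, physical=[A,B,C,D,E,F,G,H,I], logical=[C,D,E,F,G,H,I,A,B]
After op 3 (rotate(+3)): offset=5, physical=[A,B,C,D,E,F,G,H,I], logical=[F,G,H,I,A,B,C,D,E]
After op 4 (replace(2, 'o')): offset=5, physical=[A,B,C,D,E,F,G,o,I], logical=[F,G,o,I,A,B,C,D,E]
After op 5 (rotate(+2)): offset=7, physical=[A,B,C,D,E,F,G,o,I], logical=[o,I,A,B,C,D,E,F,G]
After op 6 (replace(4, 'd')): offset=7, physical=[A,B,d,D,E,F,G,o,I], logical=[o,I,A,B,d,D,E,F,G]
After op 7 (rotate(-1)): offset=6, physical=[A,B,d,D,E,F,G,o,I], logical=[G,o,I,A,B,d,D,E,F]
After op 8 (swap(3, 6)): offset=6, physical=[D,B,d,A,E,F,G,o,I], logical=[G,o,I,D,B,d,A,E,F]
After op 9 (rotate(-3)): offset=3, physical=[D,B,d,A,E,F,G,o,I], logical=[A,E,F,G,o,I,D,B,d]

Answer: A,E,F,G,o,I,D,B,d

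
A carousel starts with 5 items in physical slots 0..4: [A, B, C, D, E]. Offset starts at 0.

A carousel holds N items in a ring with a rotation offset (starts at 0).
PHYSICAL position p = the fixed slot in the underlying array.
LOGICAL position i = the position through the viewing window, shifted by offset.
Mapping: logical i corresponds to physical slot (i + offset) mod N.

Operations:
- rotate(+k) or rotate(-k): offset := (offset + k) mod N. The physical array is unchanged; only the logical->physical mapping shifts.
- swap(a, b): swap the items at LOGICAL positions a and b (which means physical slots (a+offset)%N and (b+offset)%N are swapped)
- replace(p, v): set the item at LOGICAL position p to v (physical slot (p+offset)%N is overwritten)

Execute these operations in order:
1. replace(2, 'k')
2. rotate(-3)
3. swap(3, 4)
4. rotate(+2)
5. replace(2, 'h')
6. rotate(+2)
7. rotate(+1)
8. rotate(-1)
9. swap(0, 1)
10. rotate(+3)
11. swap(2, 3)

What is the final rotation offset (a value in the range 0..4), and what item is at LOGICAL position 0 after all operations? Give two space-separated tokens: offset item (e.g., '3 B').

Answer: 4 E

Derivation:
After op 1 (replace(2, 'k')): offset=0, physical=[A,B,k,D,E], logical=[A,B,k,D,E]
After op 2 (rotate(-3)): offset=2, physical=[A,B,k,D,E], logical=[k,D,E,A,B]
After op 3 (swap(3, 4)): offset=2, physical=[B,A,k,D,E], logical=[k,D,E,B,A]
After op 4 (rotate(+2)): offset=4, physical=[B,A,k,D,E], logical=[E,B,A,k,D]
After op 5 (replace(2, 'h')): offset=4, physical=[B,h,k,D,E], logical=[E,B,h,k,D]
After op 6 (rotate(+2)): offset=1, physical=[B,h,k,D,E], logical=[h,k,D,E,B]
After op 7 (rotate(+1)): offset=2, physical=[B,h,k,D,E], logical=[k,D,E,B,h]
After op 8 (rotate(-1)): offset=1, physical=[B,h,k,D,E], logical=[h,k,D,E,B]
After op 9 (swap(0, 1)): offset=1, physical=[B,k,h,D,E], logical=[k,h,D,E,B]
After op 10 (rotate(+3)): offset=4, physical=[B,k,h,D,E], logical=[E,B,k,h,D]
After op 11 (swap(2, 3)): offset=4, physical=[B,h,k,D,E], logical=[E,B,h,k,D]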